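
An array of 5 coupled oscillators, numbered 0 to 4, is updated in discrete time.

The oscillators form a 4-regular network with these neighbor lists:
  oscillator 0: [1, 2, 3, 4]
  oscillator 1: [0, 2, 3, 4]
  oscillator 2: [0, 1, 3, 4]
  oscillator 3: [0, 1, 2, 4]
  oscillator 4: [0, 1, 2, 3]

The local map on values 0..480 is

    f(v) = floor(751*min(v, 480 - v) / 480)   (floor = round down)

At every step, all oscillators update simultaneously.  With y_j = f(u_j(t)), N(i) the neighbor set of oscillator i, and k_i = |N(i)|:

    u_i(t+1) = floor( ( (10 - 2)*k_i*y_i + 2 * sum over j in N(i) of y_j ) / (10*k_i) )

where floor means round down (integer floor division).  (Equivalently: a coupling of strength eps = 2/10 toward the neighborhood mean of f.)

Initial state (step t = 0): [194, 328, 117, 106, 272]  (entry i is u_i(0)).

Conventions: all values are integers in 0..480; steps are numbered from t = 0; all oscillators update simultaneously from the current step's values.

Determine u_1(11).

Simulating step by step:
t=0: [194, 328, 117, 106, 272]
t=1: [287, 238, 197, 184, 304]
t=2: [302, 356, 308, 292, 283]
t=3: [275, 212, 268, 287, 298]
t=4: [318, 326, 326, 304, 291]
t=5: [254, 245, 245, 271, 286]
t=6: [350, 361, 361, 330, 313]
t=7: [205, 193, 193, 229, 249]
t=8: [322, 307, 307, 350, 352]
t=9: [244, 262, 262, 211, 209]
t=10: [362, 341, 341, 332, 329]
t=11: [192, 217, 217, 227, 231]

Answer: u_1(11) = 217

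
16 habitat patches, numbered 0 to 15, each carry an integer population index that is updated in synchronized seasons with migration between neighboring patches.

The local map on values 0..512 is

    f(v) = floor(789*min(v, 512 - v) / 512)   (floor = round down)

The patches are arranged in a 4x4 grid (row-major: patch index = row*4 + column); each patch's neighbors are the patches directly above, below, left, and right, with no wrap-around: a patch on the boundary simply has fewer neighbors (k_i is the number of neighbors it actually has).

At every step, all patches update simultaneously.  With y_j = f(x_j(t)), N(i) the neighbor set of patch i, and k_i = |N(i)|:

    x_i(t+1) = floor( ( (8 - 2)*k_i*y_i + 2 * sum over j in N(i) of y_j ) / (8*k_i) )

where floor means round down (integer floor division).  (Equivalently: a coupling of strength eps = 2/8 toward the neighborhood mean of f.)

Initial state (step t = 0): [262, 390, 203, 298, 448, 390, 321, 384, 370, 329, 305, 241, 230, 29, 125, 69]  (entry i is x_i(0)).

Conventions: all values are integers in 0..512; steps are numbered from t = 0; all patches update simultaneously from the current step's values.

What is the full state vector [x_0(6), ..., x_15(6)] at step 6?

Answer: [231, 326, 380, 387, 242, 325, 358, 363, 363, 359, 326, 268, 344, 319, 248, 242]

Derivation:
t=0: [262, 390, 203, 298, 448, 390, 321, 384, 370, 329, 305, 241, 230, 29, 125, 69]
t=1: [324, 214, 301, 310, 139, 194, 283, 230, 224, 259, 309, 330, 298, 102, 183, 149]
t=2: [284, 322, 326, 318, 238, 303, 344, 344, 336, 361, 315, 284, 309, 201, 269, 242]
t=3: [345, 298, 285, 291, 353, 313, 266, 269, 279, 249, 303, 341, 306, 308, 362, 369]
t=4: [264, 322, 349, 345, 260, 313, 368, 362, 348, 368, 320, 273, 321, 313, 244, 226]
t=5: [371, 297, 252, 253, 369, 299, 233, 243, 264, 238, 295, 348, 290, 303, 361, 354]
t=6: [231, 326, 380, 387, 242, 325, 358, 363, 363, 359, 326, 268, 344, 319, 248, 242]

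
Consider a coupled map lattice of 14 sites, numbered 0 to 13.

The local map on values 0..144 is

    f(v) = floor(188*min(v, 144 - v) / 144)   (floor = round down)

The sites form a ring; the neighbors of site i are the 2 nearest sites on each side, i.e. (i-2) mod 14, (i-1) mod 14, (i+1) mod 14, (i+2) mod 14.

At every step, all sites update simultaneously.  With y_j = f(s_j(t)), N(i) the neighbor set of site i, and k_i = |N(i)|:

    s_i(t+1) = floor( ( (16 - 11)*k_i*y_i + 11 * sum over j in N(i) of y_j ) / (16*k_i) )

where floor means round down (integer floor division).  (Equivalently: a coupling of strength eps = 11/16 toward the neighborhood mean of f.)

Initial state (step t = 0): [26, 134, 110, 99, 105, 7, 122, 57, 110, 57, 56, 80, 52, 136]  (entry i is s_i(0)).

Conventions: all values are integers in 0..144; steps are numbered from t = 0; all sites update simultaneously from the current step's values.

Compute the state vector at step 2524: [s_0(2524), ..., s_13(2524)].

Simulating step by step:
t=0: [26, 134, 110, 99, 105, 7, 122, 57, 110, 57, 56, 80, 52, 136]
t=1: [33, 28, 40, 38, 39, 38, 39, 49, 56, 70, 68, 64, 55, 36]
t=2: [48, 44, 46, 47, 50, 51, 56, 64, 73, 81, 82, 76, 67, 54]
t=3: [66, 61, 60, 61, 65, 69, 75, 79, 83, 84, 84, 82, 78, 72]
t=4: [84, 82, 80, 81, 84, 86, 86, 84, 81, 79, 79, 82, 84, 86]
t=5: [78, 79, 80, 79, 78, 77, 77, 78, 80, 81, 81, 80, 78, 77]
t=6: [85, 84, 84, 84, 85, 86, 85, 85, 83, 83, 83, 83, 84, 85]
t=7: [77, 77, 77, 77, 77, 76, 77, 77, 78, 78, 78, 78, 78, 77]
t=8: [86, 87, 87, 87, 87, 87, 87, 86, 86, 86, 86, 86, 86, 86]
t=9: [74, 74, 74, 74, 74, 74, 74, 74, 74, 75, 75, 75, 75, 74]
t=10: [90, 91, 91, 91, 91, 91, 91, 90, 90, 90, 90, 90, 90, 90]
t=11: [69, 69, 69, 69, 69, 69, 69, 69, 69, 70, 70, 70, 70, 69]
t=12: [90, 90, 90, 90, 90, 90, 90, 90, 90, 90, 90, 90, 90, 90]
t=13: [70, 70, 70, 70, 70, 70, 70, 70, 70, 70, 70, 70, 70, 70]
t=14: [91, 91, 91, 91, 91, 91, 91, 91, 91, 91, 91, 91, 91, 91]
t=15: [69, 69, 69, 69, 69, 69, 69, 69, 69, 69, 69, 69, 69, 69]
t=16: [90, 90, 90, 90, 90, 90, 90, 90, 90, 90, 90, 90, 90, 90]

Answer: [90, 90, 90, 90, 90, 90, 90, 90, 90, 90, 90, 90, 90, 90]
Key observation: The state at step 12, [90, 90, 90, 90, 90, 90, 90, 90, 90, 90, 90, 90, 90, 90], reappears at step 16: the system is in a cycle of period 4 from step 12 on.  Therefore the state at step 2524 equals the state at step 12 + ((2524 - 12) mod 4) = 12, which is [90, 90, 90, 90, 90, 90, 90, 90, 90, 90, 90, 90, 90, 90].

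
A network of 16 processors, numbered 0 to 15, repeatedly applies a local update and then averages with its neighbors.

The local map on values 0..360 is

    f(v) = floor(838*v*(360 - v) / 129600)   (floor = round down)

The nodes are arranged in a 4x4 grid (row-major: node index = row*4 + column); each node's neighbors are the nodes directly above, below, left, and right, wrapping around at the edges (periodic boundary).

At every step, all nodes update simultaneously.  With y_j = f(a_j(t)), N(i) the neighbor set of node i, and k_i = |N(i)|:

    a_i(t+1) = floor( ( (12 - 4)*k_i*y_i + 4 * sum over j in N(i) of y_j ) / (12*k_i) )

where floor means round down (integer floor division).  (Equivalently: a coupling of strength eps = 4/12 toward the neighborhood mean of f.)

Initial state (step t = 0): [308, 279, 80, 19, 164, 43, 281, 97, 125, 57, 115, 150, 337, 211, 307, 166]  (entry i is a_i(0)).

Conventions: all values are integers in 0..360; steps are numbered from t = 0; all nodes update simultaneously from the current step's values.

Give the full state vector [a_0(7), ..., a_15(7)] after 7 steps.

Answer: [205, 205, 205, 205, 205, 205, 205, 205, 205, 205, 205, 205, 205, 205, 205, 205]

Derivation:
t=0: [308, 279, 80, 19, 164, 43, 281, 97, 125, 57, 115, 150, 337, 211, 307, 166]
t=1: [105, 142, 132, 78, 183, 109, 143, 158, 173, 129, 168, 197, 91, 169, 131, 171]
t=2: [174, 195, 190, 159, 203, 184, 198, 200, 203, 194, 204, 207, 171, 200, 196, 197]
t=3: [208, 208, 207, 206, 206, 208, 207, 205, 206, 207, 205, 204, 207, 206, 206, 206]
t=4: [204, 204, 204, 204, 204, 204, 204, 204, 204, 204, 204, 205, 204, 204, 204, 204]
t=5: [205, 205, 205, 205, 205, 205, 205, 205, 205, 205, 205, 205, 205, 205, 205, 205]
t=6: [205, 205, 205, 205, 205, 205, 205, 205, 205, 205, 205, 205, 205, 205, 205, 205]
t=7: [205, 205, 205, 205, 205, 205, 205, 205, 205, 205, 205, 205, 205, 205, 205, 205]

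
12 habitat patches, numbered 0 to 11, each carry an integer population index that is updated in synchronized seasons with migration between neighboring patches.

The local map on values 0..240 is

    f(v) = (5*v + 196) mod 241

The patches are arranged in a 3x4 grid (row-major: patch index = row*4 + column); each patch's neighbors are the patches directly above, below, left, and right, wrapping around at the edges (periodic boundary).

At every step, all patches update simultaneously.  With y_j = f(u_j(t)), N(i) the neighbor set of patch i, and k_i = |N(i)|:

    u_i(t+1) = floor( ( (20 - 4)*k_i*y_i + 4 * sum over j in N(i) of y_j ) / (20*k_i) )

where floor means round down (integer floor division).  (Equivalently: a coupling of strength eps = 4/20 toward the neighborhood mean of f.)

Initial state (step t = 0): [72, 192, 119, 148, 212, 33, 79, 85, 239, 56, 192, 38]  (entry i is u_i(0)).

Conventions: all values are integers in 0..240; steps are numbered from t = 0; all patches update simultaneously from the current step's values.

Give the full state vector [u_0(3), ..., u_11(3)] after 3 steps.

Answer: [27, 103, 202, 152, 37, 160, 42, 194, 26, 204, 148, 80]

Derivation:
t=0: [72, 192, 119, 148, 212, 33, 79, 85, 239, 56, 192, 38]
t=1: [91, 178, 89, 191, 66, 125, 113, 137, 174, 222, 181, 152]
t=2: [157, 123, 151, 185, 61, 93, 58, 151, 108, 103, 136, 215]
t=3: [27, 103, 202, 152, 37, 160, 42, 194, 26, 204, 148, 80]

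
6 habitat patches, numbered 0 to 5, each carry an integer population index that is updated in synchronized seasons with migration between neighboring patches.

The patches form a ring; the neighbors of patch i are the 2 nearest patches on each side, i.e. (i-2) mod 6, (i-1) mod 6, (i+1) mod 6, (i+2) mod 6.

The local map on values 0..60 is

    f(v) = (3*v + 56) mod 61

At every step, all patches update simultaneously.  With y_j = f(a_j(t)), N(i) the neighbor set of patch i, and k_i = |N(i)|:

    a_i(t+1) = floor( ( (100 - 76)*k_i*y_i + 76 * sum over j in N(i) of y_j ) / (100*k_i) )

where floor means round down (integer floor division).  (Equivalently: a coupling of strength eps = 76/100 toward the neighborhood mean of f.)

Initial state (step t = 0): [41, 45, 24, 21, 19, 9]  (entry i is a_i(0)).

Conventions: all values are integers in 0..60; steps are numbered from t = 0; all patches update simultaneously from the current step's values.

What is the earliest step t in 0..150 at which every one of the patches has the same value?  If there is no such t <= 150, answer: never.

Simulating step by step:
t=0: [41, 45, 24, 21, 19, 9]  (not all equal)
t=1: [30, 29, 34, 30, 39, 38]  (not all equal)
t=2: [35, 30, 31, 35, 37, 34]  (not all equal)
t=3: [34, 32, 34, 34, 37, 36]  (not all equal)
t=4: [37, 35, 36, 37, 39, 38]  (not all equal)
t=5: [45, 43, 44, 45, 46, 45]  (not all equal)
t=6: [6, 5, 6, 6, 8, 7]  (not all equal)
t=7: [14, 12, 13, 14, 15, 14]  (not all equal)
t=8: [35, 34, 35, 35, 37, 36]  (not all equal)
t=9: [40, 38, 39, 40, 41, 40]  (not all equal)
t=10: [52, 51, 52, 52, 54, 53]  (not all equal)
t=11: [30, 28, 29, 30, 31, 30]  (not all equal)
t=12: [22, 21, 22, 22, 24, 23]  (not all equal)
t=13: [12, 14, 12, 12, 2, 12]  (not all equal)
t=14: [26, 32, 26, 26, 23, 26]  (not all equal)
t=15: [13, 16, 13, 13, 9, 13]  (not all equal)
t=16: [33, 36, 33, 33, 31, 33]  (not all equal)
t=17: [33, 35, 33, 33, 31, 33]  (not all equal)
t=18: [33, 34, 33, 33, 31, 33]  (not all equal)
t=19: [32, 33, 32, 32, 31, 32]  (not all equal)
t=20: [30, 30, 30, 30, 29, 30]  (not all equal)
t=21: [23, 24, 23, 23, 23, 23]  (not all equal)
t=22: [3, 3, 3, 3, 3, 3]  (all equal)

Answer: 22
Key observation: Synchronization is absorbing here: once all patches are equal they stay equal, and step 22 is the first all-equal step.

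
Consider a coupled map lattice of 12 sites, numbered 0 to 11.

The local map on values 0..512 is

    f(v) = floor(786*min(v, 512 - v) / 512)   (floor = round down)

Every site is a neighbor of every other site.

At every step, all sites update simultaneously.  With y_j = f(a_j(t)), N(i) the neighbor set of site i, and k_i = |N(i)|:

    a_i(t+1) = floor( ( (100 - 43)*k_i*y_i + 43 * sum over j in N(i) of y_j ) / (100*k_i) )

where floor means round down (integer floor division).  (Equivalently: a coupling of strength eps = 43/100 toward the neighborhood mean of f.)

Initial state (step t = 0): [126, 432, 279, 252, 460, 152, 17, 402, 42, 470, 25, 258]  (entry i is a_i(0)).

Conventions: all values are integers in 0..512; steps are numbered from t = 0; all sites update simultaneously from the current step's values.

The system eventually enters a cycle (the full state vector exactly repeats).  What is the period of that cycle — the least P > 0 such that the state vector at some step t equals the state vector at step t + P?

Answer: 7
Key observation: The state at step 30, [300, 300, 302, 302, 300, 300, 302, 300, 302, 302, 302, 302], reappears at step 37 — and no state repeats earlier — so the cycle the system enters has period 7.

Derivation:
t=0: [126, 432, 279, 252, 460, 152, 17, 402, 42, 470, 25, 258]
t=1: [185, 147, 272, 287, 124, 206, 96, 172, 116, 116, 103, 289]
t=2: [267, 236, 312, 300, 217, 284, 195, 257, 211, 211, 200, 298]
t=3: [356, 349, 320, 329, 334, 343, 316, 364, 328, 328, 320, 331]
t=4: [254, 260, 283, 275, 272, 264, 286, 247, 277, 277, 283, 274]
t=5: [378, 376, 358, 364, 367, 373, 355, 373, 363, 363, 358, 365]
t=6: [213, 215, 230, 225, 222, 217, 232, 217, 225, 225, 230, 224]
t=7: [333, 335, 347, 343, 340, 337, 349, 337, 343, 343, 347, 342]
t=8: [268, 266, 256, 260, 262, 264, 255, 264, 260, 260, 256, 260]
t=9: [378, 380, 389, 385, 383, 382, 387, 382, 385, 385, 389, 385]
t=10: [200, 198, 191, 194, 196, 197, 193, 197, 194, 194, 191, 194]
t=11: [303, 300, 295, 297, 299, 300, 297, 300, 297, 297, 295, 297]
t=12: [323, 326, 330, 329, 326, 326, 329, 326, 329, 329, 330, 329]
t=13: [286, 283, 280, 281, 283, 283, 281, 283, 281, 281, 280, 281]
t=14: [349, 351, 354, 353, 351, 351, 353, 351, 353, 353, 354, 353]
t=15: [247, 246, 243, 244, 246, 246, 244, 246, 244, 244, 243, 244]
t=16: [377, 376, 374, 374, 376, 376, 374, 376, 374, 374, 374, 374]
t=17: [208, 208, 210, 210, 208, 208, 210, 208, 210, 210, 210, 210]
t=18: [319, 319, 321, 321, 319, 319, 321, 319, 321, 321, 321, 321]
t=19: [295, 295, 293, 293, 295, 295, 293, 295, 293, 293, 293, 293]
t=20: [333, 333, 335, 335, 333, 333, 335, 333, 335, 335, 335, 335]
t=21: [273, 273, 271, 271, 273, 273, 271, 273, 271, 271, 271, 271]
t=22: [366, 366, 368, 368, 366, 366, 368, 366, 368, 368, 368, 368]
t=23: [223, 223, 221, 221, 223, 223, 221, 223, 221, 221, 221, 221]
t=24: [341, 341, 339, 339, 341, 341, 339, 341, 339, 339, 339, 339]
t=25: [262, 262, 264, 264, 262, 262, 264, 262, 264, 264, 264, 264]
t=26: [382, 382, 380, 380, 382, 382, 380, 382, 380, 380, 380, 380]
t=27: [199, 199, 201, 201, 199, 199, 201, 199, 201, 201, 201, 201]
t=28: [305, 305, 307, 307, 305, 305, 307, 305, 307, 307, 307, 307]
t=29: [316, 316, 314, 314, 316, 316, 314, 316, 314, 314, 314, 314]
t=30: [300, 300, 302, 302, 300, 300, 302, 300, 302, 302, 302, 302]
t=31: [324, 324, 322, 322, 324, 324, 322, 324, 322, 322, 322, 322]
t=32: [288, 288, 290, 290, 288, 288, 290, 288, 290, 290, 290, 290]
t=33: [342, 342, 340, 340, 342, 342, 340, 342, 340, 340, 340, 340]
t=34: [261, 261, 263, 263, 261, 261, 263, 261, 263, 263, 263, 263]
t=35: [384, 384, 382, 382, 384, 384, 382, 384, 382, 382, 382, 382]
t=36: [196, 196, 198, 198, 196, 196, 198, 196, 198, 198, 198, 198]
t=37: [300, 300, 302, 302, 300, 300, 302, 300, 302, 302, 302, 302]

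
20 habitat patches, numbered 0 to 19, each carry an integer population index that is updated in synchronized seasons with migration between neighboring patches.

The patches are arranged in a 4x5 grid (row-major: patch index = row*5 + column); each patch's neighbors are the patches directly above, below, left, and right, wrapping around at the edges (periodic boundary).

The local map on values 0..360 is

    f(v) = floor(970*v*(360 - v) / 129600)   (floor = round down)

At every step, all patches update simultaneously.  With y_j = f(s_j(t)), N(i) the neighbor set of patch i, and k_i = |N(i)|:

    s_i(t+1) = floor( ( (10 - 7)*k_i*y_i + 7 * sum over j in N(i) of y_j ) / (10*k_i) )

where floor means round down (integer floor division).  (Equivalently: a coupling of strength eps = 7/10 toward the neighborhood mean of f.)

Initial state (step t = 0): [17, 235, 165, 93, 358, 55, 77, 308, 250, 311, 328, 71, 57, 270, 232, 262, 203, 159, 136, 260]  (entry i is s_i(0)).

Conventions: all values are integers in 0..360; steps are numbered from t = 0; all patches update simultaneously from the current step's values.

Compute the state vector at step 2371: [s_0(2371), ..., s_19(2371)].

Answer: [225, 225, 225, 225, 225, 225, 225, 225, 225, 225, 225, 225, 225, 225, 225, 225, 225, 225, 225, 225]
Key observation: The state at step 7, [225, 225, 225, 225, 225, 225, 225, 225, 225, 225, 225, 225, 225, 225, 225, 225, 225, 225, 225, 225], reappears at step 9: the system is in a cycle of period 2 from step 7 on.  Therefore the state at step 2371 equals the state at step 7 + ((2371 - 7) mod 2) = 7, which is [225, 225, 225, 225, 225, 225, 225, 225, 225, 225, 225, 225, 225, 225, 225, 225, 225, 225, 225, 225].

Derivation:
t=0: [17, 235, 165, 93, 358, 55, 77, 308, 250, 311, 328, 71, 57, 270, 232, 262, 203, 159, 136, 260]
t=1: [107, 185, 205, 174, 95, 107, 156, 164, 166, 131, 144, 152, 159, 191, 165, 154, 211, 217, 208, 171]
t=2: [212, 232, 238, 230, 215, 217, 232, 239, 238, 219, 229, 236, 237, 239, 236, 230, 236, 235, 238, 229]
t=3: [229, 222, 219, 221, 229, 229, 222, 217, 220, 226, 223, 220, 217, 217, 222, 224, 220, 218, 219, 223]
t=4: [225, 228, 230, 229, 225, 225, 228, 230, 229, 226, 227, 229, 231, 230, 228, 227, 229, 231, 230, 228]
t=5: [226, 224, 223, 224, 225, 226, 224, 223, 224, 225, 225, 224, 223, 223, 224, 225, 224, 223, 223, 225]
t=6: [226, 227, 228, 227, 227, 226, 227, 228, 227, 227, 227, 227, 228, 228, 227, 227, 227, 228, 227, 227]
t=7: [225, 225, 225, 225, 225, 225, 225, 225, 225, 225, 225, 225, 225, 225, 225, 225, 225, 225, 225, 225]
t=8: [227, 227, 227, 227, 227, 227, 227, 227, 227, 227, 227, 227, 227, 227, 227, 227, 227, 227, 227, 227]
t=9: [225, 225, 225, 225, 225, 225, 225, 225, 225, 225, 225, 225, 225, 225, 225, 225, 225, 225, 225, 225]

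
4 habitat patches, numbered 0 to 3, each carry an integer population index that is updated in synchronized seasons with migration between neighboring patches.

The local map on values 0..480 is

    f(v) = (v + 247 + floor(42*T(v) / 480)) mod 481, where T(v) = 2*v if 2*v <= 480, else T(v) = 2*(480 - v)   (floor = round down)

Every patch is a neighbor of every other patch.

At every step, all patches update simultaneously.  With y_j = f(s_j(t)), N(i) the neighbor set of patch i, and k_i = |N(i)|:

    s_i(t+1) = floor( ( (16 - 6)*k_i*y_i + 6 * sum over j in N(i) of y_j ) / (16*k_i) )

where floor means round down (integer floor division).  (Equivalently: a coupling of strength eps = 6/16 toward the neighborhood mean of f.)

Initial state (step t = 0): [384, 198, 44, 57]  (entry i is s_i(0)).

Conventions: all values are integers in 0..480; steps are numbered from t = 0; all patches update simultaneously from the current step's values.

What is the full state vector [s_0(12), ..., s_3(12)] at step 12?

Simulating step by step:
t=0: [384, 198, 44, 57]
t=1: [240, 396, 306, 313]
t=2: [78, 142, 105, 108]
t=3: [355, 393, 371, 373]
t=4: [149, 165, 156, 157]
t=5: [426, 435, 430, 430]
t=6: [202, 206, 204, 204]
t=7: [4, 6, 5, 5]
t=8: [251, 253, 252, 252]
t=9: [57, 57, 57, 57]
t=10: [313, 313, 313, 313]
t=11: [108, 108, 108, 108]
t=12: [373, 373, 373, 373]

Answer: [373, 373, 373, 373]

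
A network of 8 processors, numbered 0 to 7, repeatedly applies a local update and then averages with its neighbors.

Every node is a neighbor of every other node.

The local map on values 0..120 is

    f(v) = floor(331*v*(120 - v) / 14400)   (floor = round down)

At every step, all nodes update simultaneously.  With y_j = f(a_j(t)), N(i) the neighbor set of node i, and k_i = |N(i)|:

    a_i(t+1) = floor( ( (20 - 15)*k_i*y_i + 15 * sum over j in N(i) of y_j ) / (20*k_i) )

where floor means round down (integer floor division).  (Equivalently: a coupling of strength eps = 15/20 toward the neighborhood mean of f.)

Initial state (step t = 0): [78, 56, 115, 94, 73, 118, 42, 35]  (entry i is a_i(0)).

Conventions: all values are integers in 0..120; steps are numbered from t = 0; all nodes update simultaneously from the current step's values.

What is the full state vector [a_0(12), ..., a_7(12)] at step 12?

Answer: [76, 76, 76, 76, 76, 76, 76, 76]

Derivation:
t=0: [78, 56, 115, 94, 73, 118, 42, 35]
t=1: [59, 60, 50, 56, 59, 49, 59, 58]
t=2: [81, 81, 81, 81, 81, 81, 81, 81]
t=3: [72, 72, 72, 72, 72, 72, 72, 72]
t=4: [79, 79, 79, 79, 79, 79, 79, 79]
t=5: [74, 74, 74, 74, 74, 74, 74, 74]
t=6: [78, 78, 78, 78, 78, 78, 78, 78]
t=7: [75, 75, 75, 75, 75, 75, 75, 75]
t=8: [77, 77, 77, 77, 77, 77, 77, 77]
t=9: [76, 76, 76, 76, 76, 76, 76, 76]
t=10: [76, 76, 76, 76, 76, 76, 76, 76]
t=11: [76, 76, 76, 76, 76, 76, 76, 76]
t=12: [76, 76, 76, 76, 76, 76, 76, 76]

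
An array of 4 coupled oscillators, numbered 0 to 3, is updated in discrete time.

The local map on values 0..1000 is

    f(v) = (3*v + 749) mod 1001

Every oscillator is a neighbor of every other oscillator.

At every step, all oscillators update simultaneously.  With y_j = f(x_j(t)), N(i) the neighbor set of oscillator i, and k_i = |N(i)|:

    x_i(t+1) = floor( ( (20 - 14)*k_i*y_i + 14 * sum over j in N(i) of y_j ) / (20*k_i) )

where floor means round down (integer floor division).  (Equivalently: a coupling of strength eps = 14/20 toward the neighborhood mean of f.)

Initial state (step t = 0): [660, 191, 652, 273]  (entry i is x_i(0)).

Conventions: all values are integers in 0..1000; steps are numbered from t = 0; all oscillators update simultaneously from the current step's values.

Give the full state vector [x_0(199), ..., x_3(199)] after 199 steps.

Simulating step by step:
t=0: [660, 191, 652, 273]
t=1: [589, 562, 587, 578]
t=2: [486, 480, 485, 483]
t=3: [198, 196, 197, 197]
t=4: [339, 338, 339, 339]
t=5: [764, 764, 764, 764]
t=6: [38, 38, 38, 38]
t=7: [863, 863, 863, 863]
t=8: [335, 335, 335, 335]
t=9: [753, 753, 753, 753]
t=10: [5, 5, 5, 5]
t=11: [764, 764, 764, 764]

Answer: [863, 863, 863, 863]
Key observation: The state at step 5, [764, 764, 764, 764], reappears at step 11: the system is in a cycle of period 6 from step 5 on.  Therefore the state at step 199 equals the state at step 5 + ((199 - 5) mod 6) = 7, which is [863, 863, 863, 863].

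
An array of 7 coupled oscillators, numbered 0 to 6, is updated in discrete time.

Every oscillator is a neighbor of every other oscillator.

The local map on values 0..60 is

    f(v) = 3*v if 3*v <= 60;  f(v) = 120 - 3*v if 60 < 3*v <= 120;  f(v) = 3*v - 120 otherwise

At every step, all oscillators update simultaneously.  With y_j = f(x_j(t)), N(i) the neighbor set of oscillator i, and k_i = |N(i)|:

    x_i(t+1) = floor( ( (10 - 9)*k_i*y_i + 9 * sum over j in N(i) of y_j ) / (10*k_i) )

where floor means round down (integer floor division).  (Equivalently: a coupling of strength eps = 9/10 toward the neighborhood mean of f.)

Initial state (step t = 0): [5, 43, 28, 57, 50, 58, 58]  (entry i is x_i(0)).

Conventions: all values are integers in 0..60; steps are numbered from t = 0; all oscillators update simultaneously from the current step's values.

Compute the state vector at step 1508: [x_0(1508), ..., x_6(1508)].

Simulating step by step:
t=0: [5, 43, 28, 57, 50, 58, 58]
t=1: [36, 36, 35, 34, 35, 34, 34]
t=2: [15, 15, 15, 15, 15, 15, 15]
t=3: [45, 45, 45, 45, 45, 45, 45]
t=4: [15, 15, 15, 15, 15, 15, 15]

Answer: [15, 15, 15, 15, 15, 15, 15]
Key observation: The state at step 2, [15, 15, 15, 15, 15, 15, 15], reappears at step 4: the system is in a cycle of period 2 from step 2 on.  Therefore the state at step 1508 equals the state at step 2 + ((1508 - 2) mod 2) = 2, which is [15, 15, 15, 15, 15, 15, 15].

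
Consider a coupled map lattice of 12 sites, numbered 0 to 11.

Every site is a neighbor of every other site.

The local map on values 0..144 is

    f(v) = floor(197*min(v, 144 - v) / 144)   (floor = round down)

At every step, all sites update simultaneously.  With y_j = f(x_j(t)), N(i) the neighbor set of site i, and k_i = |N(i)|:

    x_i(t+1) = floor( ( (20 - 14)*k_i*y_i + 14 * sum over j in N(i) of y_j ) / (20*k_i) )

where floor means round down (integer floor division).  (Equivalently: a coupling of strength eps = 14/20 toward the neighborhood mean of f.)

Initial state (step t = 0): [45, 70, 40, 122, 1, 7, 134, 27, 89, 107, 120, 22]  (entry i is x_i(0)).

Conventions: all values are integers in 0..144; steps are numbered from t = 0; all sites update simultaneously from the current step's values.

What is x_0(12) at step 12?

Simulating step by step:
t=0: [45, 70, 40, 122, 1, 7, 134, 27, 89, 107, 120, 22]
t=1: [45, 53, 43, 38, 31, 33, 34, 39, 48, 42, 38, 38]
t=2: [55, 58, 55, 53, 51, 52, 52, 54, 56, 54, 53, 53]
t=3: [73, 74, 73, 72, 72, 72, 72, 73, 73, 73, 72, 72]
t=4: [97, 96, 97, 97, 97, 97, 97, 97, 97, 97, 97, 97]
t=5: [64, 64, 64, 64, 64, 64, 64, 64, 64, 64, 64, 64]
t=6: [87, 87, 87, 87, 87, 87, 87, 87, 87, 87, 87, 87]
t=7: [77, 77, 77, 77, 77, 77, 77, 77, 77, 77, 77, 77]
t=8: [91, 91, 91, 91, 91, 91, 91, 91, 91, 91, 91, 91]
t=9: [72, 72, 72, 72, 72, 72, 72, 72, 72, 72, 72, 72]
t=10: [98, 98, 98, 98, 98, 98, 98, 98, 98, 98, 98, 98]
t=11: [62, 62, 62, 62, 62, 62, 62, 62, 62, 62, 62, 62]
t=12: [84, 84, 84, 84, 84, 84, 84, 84, 84, 84, 84, 84]

Answer: x_0(12) = 84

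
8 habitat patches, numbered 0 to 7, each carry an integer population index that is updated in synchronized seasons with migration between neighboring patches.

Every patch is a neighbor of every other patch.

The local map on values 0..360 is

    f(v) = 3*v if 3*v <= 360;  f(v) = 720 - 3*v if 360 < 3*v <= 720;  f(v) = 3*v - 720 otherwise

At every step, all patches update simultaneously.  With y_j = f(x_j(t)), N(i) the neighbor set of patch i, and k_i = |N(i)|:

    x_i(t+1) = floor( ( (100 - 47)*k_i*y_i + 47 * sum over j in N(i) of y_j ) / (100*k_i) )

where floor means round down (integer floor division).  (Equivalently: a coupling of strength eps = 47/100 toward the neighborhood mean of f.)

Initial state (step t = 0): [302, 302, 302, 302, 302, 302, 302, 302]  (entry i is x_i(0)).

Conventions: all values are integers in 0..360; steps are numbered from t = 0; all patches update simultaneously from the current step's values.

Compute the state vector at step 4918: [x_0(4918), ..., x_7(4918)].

Answer: [162, 162, 162, 162, 162, 162, 162, 162]
Key observation: The state at step 2, [162, 162, 162, 162, 162, 162, 162, 162], reappears at step 6: the system is in a cycle of period 4 from step 2 on.  Therefore the state at step 4918 equals the state at step 2 + ((4918 - 2) mod 4) = 2, which is [162, 162, 162, 162, 162, 162, 162, 162].

Derivation:
t=0: [302, 302, 302, 302, 302, 302, 302, 302]
t=1: [186, 186, 186, 186, 186, 186, 186, 186]
t=2: [162, 162, 162, 162, 162, 162, 162, 162]
t=3: [234, 234, 234, 234, 234, 234, 234, 234]
t=4: [18, 18, 18, 18, 18, 18, 18, 18]
t=5: [54, 54, 54, 54, 54, 54, 54, 54]
t=6: [162, 162, 162, 162, 162, 162, 162, 162]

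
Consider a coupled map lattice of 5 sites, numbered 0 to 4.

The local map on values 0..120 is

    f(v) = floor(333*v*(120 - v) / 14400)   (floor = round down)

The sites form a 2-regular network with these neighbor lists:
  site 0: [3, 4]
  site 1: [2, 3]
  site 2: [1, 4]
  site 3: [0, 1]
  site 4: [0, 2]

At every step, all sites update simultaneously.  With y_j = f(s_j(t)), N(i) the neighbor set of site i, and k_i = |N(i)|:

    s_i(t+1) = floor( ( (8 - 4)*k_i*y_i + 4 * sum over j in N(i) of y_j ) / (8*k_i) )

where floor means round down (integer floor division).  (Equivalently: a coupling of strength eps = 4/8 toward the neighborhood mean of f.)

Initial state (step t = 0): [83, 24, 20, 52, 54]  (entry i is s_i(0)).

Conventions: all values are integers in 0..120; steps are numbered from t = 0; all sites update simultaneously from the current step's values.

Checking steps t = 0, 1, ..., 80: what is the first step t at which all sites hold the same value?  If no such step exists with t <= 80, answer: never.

Simulating step by step:
t=0: [83, 24, 20, 52, 54]  (not all equal)
t=1: [76, 58, 56, 71, 70]  (not all equal)
t=2: [78, 82, 81, 80, 79]  (not all equal)
t=3: [74, 72, 73, 73, 74]  (not all equal)
t=4: [78, 79, 78, 78, 78]  (not all equal)
t=5: [75, 74, 74, 74, 75]  (not all equal)
t=6: [78, 78, 78, 78, 78]  (all equal)

Answer: 6
Key observation: Synchronization is absorbing here: once all sites are equal they stay equal, and step 6 is the first all-equal step.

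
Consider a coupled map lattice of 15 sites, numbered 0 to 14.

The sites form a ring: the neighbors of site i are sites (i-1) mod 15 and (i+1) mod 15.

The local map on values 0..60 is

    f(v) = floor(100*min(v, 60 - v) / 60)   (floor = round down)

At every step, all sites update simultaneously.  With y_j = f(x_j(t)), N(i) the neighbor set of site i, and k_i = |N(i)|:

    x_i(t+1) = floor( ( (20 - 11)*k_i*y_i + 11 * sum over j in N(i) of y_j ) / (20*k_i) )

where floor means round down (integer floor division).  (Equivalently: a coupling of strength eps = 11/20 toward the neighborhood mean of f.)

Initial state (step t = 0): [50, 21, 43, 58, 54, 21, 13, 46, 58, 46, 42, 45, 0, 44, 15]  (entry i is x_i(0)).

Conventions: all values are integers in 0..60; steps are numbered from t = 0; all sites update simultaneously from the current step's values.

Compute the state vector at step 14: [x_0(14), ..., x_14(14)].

Answer: [35, 29, 26, 27, 31, 33, 33, 31, 30, 32, 36, 40, 43, 43, 41]

Derivation:
t=0: [50, 21, 43, 58, 54, 21, 13, 46, 58, 46, 42, 45, 0, 44, 15]
t=1: [23, 27, 23, 11, 14, 24, 25, 16, 14, 19, 26, 19, 14, 18, 22]
t=2: [39, 41, 34, 24, 26, 35, 36, 29, 26, 32, 36, 32, 27, 29, 34]
t=3: [36, 35, 38, 41, 41, 41, 42, 44, 45, 43, 43, 44, 46, 45, 42]
t=4: [37, 39, 36, 32, 31, 30, 29, 26, 26, 27, 27, 25, 24, 25, 31]
t=5: [39, 37, 40, 44, 48, 48, 47, 44, 43, 44, 43, 41, 40, 42, 43]
t=6: [33, 35, 32, 26, 21, 20, 22, 25, 26, 27, 28, 30, 31, 30, 30]
t=7: [45, 43, 43, 41, 36, 34, 36, 40, 43, 44, 46, 48, 49, 49, 48]
t=8: [24, 27, 28, 32, 38, 41, 38, 33, 28, 25, 23, 20, 18, 18, 20]
t=9: [39, 43, 45, 43, 37, 33, 37, 42, 44, 41, 37, 33, 30, 30, 34]
t=10: [35, 29, 26, 29, 37, 41, 37, 31, 28, 31, 38, 44, 48, 48, 42]
t=11: [39, 44, 45, 43, 38, 34, 38, 44, 47, 44, 36, 27, 21, 22, 30]
t=12: [36, 28, 26, 29, 35, 39, 35, 27, 23, 28, 37, 40, 38, 39, 42]
t=13: [38, 43, 45, 44, 41, 38, 40, 41, 42, 41, 38, 35, 34, 33, 34]
t=14: [35, 29, 26, 27, 31, 33, 33, 31, 30, 32, 36, 40, 43, 43, 41]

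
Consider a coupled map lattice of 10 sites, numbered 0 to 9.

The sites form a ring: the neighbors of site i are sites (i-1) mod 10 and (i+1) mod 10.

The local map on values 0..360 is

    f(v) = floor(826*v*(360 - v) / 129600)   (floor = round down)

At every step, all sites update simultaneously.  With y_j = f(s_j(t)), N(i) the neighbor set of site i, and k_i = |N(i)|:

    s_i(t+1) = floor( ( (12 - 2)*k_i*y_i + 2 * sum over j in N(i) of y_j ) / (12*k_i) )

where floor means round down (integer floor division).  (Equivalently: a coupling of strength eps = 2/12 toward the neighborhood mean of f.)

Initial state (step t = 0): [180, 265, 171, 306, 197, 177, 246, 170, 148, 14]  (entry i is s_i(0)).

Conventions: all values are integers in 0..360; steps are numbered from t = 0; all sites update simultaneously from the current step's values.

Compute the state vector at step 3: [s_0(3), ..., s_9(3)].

Simulating step by step:
t=0: [180, 265, 171, 306, 197, 177, 246, 170, 148, 14]
t=1: [187, 167, 192, 121, 195, 203, 182, 202, 185, 58]
t=2: [198, 205, 203, 187, 203, 203, 205, 203, 197, 126]
t=3: [202, 202, 203, 205, 203, 202, 202, 203, 202, 189]

Answer: [202, 202, 203, 205, 203, 202, 202, 203, 202, 189]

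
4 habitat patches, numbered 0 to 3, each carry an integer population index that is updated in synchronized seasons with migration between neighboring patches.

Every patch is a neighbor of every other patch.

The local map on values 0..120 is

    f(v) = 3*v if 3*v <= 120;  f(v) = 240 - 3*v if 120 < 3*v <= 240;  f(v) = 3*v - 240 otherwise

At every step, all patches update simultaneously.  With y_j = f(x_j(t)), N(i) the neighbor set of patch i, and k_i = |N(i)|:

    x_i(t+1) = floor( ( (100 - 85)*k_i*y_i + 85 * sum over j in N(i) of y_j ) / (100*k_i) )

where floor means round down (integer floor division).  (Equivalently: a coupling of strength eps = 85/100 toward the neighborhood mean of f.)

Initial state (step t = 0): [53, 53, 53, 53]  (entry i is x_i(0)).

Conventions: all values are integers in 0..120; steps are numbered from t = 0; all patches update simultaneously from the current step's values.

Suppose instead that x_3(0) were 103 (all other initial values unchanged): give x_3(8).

Simulating step by step:
t=0: [53, 53, 53, 103]
t=1: [77, 77, 77, 79]
t=2: [7, 7, 7, 8]
t=3: [21, 21, 21, 21]
t=4: [63, 63, 63, 63]
t=5: [51, 51, 51, 51]
t=6: [87, 87, 87, 87]
t=7: [21, 21, 21, 21]
t=8: [63, 63, 63, 63]

Answer: x_3(8) = 63
Key observation: This trace re-runs the system from the modified initial state.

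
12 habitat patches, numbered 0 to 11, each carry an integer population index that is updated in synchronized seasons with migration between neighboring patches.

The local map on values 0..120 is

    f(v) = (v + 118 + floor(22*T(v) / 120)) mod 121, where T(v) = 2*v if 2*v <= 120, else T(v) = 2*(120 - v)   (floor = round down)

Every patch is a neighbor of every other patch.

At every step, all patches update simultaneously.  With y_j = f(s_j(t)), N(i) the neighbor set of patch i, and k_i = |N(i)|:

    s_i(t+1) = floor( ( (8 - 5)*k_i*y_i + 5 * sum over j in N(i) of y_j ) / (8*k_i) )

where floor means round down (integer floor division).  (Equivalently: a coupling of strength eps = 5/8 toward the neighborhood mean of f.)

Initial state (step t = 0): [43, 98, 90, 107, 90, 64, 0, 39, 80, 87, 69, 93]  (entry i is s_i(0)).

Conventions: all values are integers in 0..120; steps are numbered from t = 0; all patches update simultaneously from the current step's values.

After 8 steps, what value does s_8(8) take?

Simulating step by step:
t=0: [43, 98, 90, 107, 90, 64, 0, 39, 80, 87, 69, 93]
t=1: [78, 94, 92, 95, 92, 87, 98, 77, 90, 91, 88, 92]
t=2: [95, 98, 97, 98, 97, 96, 99, 94, 97, 97, 96, 97]
t=3: [101, 102, 101, 102, 101, 101, 102, 101, 101, 101, 101, 101]
t=4: [104, 104, 104, 104, 104, 104, 104, 104, 104, 104, 104, 104]
t=5: [106, 106, 106, 106, 106, 106, 106, 106, 106, 106, 106, 106]
t=6: [108, 108, 108, 108, 108, 108, 108, 108, 108, 108, 108, 108]
t=7: [109, 109, 109, 109, 109, 109, 109, 109, 109, 109, 109, 109]
t=8: [110, 110, 110, 110, 110, 110, 110, 110, 110, 110, 110, 110]

Answer: s_8(8) = 110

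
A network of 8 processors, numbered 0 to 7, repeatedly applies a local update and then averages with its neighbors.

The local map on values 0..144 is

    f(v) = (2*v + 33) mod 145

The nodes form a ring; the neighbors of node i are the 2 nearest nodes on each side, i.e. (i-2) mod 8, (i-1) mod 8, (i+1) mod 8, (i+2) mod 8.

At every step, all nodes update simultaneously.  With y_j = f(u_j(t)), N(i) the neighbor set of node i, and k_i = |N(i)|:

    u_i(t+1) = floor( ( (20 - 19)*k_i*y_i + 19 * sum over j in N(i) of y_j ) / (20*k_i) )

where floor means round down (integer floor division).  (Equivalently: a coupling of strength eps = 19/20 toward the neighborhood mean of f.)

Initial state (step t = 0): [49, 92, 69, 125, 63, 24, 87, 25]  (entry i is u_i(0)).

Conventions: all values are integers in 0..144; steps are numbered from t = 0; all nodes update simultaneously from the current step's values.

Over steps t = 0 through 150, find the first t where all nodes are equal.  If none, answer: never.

Answer: 29
Key observation: Synchronization is absorbing here: once all nodes are equal they stay equal, and step 29 is the first all-equal step.

Derivation:
t=0: [49, 92, 69, 125, 63, 24, 87, 25]  (not all equal)
t=1: [64, 93, 85, 52, 73, 74, 76, 86]  (not all equal)
t=2: [55, 68, 64, 54, 66, 66, 36, 42]  (not all equal)
t=3: [69, 100, 78, 26, 67, 91, 76, 75]  (not all equal)
t=4: [51, 50, 54, 57, 57, 47, 39, 55]  (not all equal)
t=5: [132, 106, 71, 95, 90, 67, 102, 127]  (not all equal)
t=6: [86, 66, 61, 56, 56, 91, 61, 59]  (not all equal)
t=7: [13, 19, 19, 23, 21, 7, 32, 38]  (not all equal)
t=8: [85, 79, 71, 66, 73, 87, 73, 70]  (not all equal)
t=9: [35, 34, 39, 41, 36, 30, 44, 48]  (not all equal)
t=10: [114, 113, 106, 103, 109, 116, 108, 105]  (not all equal)
t=11: [104, 102, 107, 109, 104, 101, 109, 112]  (not all equal)
t=12: [102, 103, 97, 95, 100, 104, 98, 96]  (not all equal)
t=13: [85, 83, 87, 89, 85, 83, 88, 90]  (not all equal)
t=14: [61, 63, 59, 57, 61, 63, 59, 58]  (not all equal)
t=15: [7, 5, 8, 10, 7, 5, 9, 10]  (not all equal)
t=16: [48, 50, 47, 45, 48, 50, 47, 46]  (not all equal)
t=17: [128, 126, 128, 130, 127, 126, 128, 130]  (not all equal)
t=18: [109, 76, 109, 134, 109, 76, 109, 135]  (not all equal)
t=19: [68, 58, 67, 69, 67, 58, 68, 70]  (not all equal)
t=20: [19, 23, 19, 13, 19, 23, 19, 14]  (not all equal)
t=21: [70, 66, 70, 74, 70, 66, 70, 74]  (not all equal)
t=22: [28, 31, 28, 24, 28, 31, 28, 24]  (not all equal)
t=23: [88, 85, 88, 91, 88, 85, 88, 91]  (not all equal)
t=24: [64, 66, 64, 61, 64, 66, 64, 61]  (not all equal)
t=25: [15, 13, 15, 17, 15, 13, 15, 17]  (not all equal)
t=26: [63, 64, 63, 61, 63, 64, 63, 61]  (not all equal)
t=27: [13, 12, 13, 14, 13, 12, 13, 14]  (not all equal)
t=28: [59, 59, 59, 58, 59, 59, 59, 58]  (not all equal)
t=29: [5, 5, 5, 5, 5, 5, 5, 5]  (all equal)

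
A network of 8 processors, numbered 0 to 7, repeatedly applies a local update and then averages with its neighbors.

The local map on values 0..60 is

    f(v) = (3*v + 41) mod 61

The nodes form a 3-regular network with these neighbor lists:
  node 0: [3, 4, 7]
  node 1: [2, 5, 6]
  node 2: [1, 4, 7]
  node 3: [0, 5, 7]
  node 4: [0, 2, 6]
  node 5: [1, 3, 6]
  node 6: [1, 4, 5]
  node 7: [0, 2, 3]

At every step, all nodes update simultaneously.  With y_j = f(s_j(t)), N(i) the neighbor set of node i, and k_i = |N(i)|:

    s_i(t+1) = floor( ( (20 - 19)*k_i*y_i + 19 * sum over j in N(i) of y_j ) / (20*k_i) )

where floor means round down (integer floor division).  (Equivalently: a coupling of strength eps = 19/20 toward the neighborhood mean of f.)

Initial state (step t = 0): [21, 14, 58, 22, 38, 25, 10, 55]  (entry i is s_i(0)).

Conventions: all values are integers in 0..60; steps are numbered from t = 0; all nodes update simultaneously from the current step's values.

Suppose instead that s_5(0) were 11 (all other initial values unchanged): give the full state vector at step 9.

Simulating step by step:
t=0: [21, 14, 58, 22, 38, 11, 10, 55]
t=1: [34, 18, 26, 27, 28, 25, 22, 39]
t=2: [13, 52, 26, 35, 39, 28, 31, 26]
t=3: [38, 23, 37, 26, 29, 15, 17, 34]
t=4: [28, 29, 25, 27, 30, 44, 26, 39]
t=5: [14, 52, 18, 28, 37, 22, 23, 20]
t=6: [24, 41, 28, 34, 34, 23, 30, 20]
t=7: [28, 21, 32, 45, 21, 25, 35, 26]
t=8: [49, 31, 46, 39, 15, 41, 45, 25]
t=9: [36, 49, 31, 34, 37, 34, 27, 33]

Answer: [36, 49, 31, 34, 37, 34, 27, 33]
Key observation: This trace re-runs the system from the modified initial state.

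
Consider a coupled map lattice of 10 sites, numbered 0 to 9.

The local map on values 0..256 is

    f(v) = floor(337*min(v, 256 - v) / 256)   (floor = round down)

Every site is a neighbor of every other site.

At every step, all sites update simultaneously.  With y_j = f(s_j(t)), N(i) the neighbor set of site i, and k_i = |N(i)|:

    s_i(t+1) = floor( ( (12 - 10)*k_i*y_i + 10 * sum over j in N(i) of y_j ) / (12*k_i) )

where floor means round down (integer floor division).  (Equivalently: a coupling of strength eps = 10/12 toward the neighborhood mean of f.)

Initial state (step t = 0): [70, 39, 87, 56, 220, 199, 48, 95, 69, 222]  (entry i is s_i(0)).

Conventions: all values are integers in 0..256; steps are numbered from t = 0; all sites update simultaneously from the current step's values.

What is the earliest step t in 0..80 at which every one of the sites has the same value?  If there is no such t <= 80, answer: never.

Answer: 3
Key observation: Synchronization is absorbing here: once all sites are equal they stay equal, and step 3 is the first all-equal step.

Derivation:
t=0: [70, 39, 87, 56, 220, 199, 48, 95, 69, 222]  (not all equal)
t=1: [78, 75, 80, 77, 75, 77, 76, 80, 78, 74]  (not all equal)
t=2: [100, 100, 101, 100, 100, 100, 100, 101, 100, 100]  (not all equal)
t=3: [131, 131, 131, 131, 131, 131, 131, 131, 131, 131]  (all equal)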